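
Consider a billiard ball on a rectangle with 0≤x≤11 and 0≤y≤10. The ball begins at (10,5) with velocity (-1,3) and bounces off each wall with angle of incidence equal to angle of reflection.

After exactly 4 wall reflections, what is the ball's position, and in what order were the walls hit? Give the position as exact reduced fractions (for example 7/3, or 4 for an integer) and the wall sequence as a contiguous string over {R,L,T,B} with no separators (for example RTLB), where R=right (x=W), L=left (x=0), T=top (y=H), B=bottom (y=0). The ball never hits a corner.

1. t=5/3 → T at (25/3,10); v=(-1,-3)
2. t=10/3 → B at (5,0); v=(-1,3)
3. t=10/3 → T at (5/3,10); v=(-1,-3)
4. t=5/3 → L at (0,5); v=(1,-3)

Final position: (0,5)
Wall sequence: TBTL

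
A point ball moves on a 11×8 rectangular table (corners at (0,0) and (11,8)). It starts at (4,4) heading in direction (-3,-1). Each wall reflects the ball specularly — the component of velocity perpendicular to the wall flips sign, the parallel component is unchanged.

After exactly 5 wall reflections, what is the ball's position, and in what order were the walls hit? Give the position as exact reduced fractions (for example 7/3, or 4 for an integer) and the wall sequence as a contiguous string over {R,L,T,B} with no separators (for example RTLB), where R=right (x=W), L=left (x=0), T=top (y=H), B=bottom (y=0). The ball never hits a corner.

1. t=4/3 → L at (0,8/3); v=(3,-1)
2. t=8/3 → B at (8,0); v=(3,1)
3. t=1 → R at (11,1); v=(-3,1)
4. t=11/3 → L at (0,14/3); v=(3,1)
5. t=10/3 → T at (10,8); v=(3,-1)

Final position: (10,8)
Wall sequence: LBRLT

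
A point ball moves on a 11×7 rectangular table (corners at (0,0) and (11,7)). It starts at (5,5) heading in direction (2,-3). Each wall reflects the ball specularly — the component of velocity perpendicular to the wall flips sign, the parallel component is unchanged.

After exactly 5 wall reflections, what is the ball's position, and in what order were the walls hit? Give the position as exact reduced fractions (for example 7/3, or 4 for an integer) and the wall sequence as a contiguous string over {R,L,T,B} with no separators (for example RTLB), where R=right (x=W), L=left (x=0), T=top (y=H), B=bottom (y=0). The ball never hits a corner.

1. t=5/3 → B at (25/3,0); v=(2,3)
2. t=4/3 → R at (11,4); v=(-2,3)
3. t=1 → T at (9,7); v=(-2,-3)
4. t=7/3 → B at (13/3,0); v=(-2,3)
5. t=13/6 → L at (0,13/2); v=(2,3)

Final position: (0,13/2)
Wall sequence: BRTBL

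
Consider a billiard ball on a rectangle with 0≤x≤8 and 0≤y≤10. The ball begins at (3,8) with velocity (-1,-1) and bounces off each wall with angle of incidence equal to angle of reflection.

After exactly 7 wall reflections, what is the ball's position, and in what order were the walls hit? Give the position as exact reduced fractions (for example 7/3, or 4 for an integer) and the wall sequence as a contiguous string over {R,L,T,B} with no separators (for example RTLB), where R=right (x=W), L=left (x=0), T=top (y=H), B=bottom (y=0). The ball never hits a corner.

1. t=3 → L at (0,5); v=(1,-1)
2. t=5 → B at (5,0); v=(1,1)
3. t=3 → R at (8,3); v=(-1,1)
4. t=7 → T at (1,10); v=(-1,-1)
5. t=1 → L at (0,9); v=(1,-1)
6. t=8 → R at (8,1); v=(-1,-1)
7. t=1 → B at (7,0); v=(-1,1)

Final position: (7,0)
Wall sequence: LBRTLRB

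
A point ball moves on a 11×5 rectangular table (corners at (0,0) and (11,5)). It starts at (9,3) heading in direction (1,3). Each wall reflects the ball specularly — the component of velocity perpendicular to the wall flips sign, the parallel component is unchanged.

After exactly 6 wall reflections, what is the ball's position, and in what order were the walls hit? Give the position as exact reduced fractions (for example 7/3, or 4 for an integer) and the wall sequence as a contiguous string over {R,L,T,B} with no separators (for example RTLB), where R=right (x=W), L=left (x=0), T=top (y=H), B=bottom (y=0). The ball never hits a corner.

Final position: (17/3,5)
Wall sequence: TRBTBT

1. t=2/3 → T at (29/3,5); v=(1,-3)
2. t=4/3 → R at (11,1); v=(-1,-3)
3. t=1/3 → B at (32/3,0); v=(-1,3)
4. t=5/3 → T at (9,5); v=(-1,-3)
5. t=5/3 → B at (22/3,0); v=(-1,3)
6. t=5/3 → T at (17/3,5); v=(-1,-3)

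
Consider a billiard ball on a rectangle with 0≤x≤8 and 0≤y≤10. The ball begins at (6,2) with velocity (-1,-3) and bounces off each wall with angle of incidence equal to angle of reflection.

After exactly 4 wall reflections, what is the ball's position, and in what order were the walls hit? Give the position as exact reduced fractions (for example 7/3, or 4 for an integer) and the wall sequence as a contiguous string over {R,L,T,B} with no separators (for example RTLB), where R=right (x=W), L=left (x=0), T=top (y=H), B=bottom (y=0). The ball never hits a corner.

Final position: (4/3,0)
Wall sequence: BTLB

1. t=2/3 → B at (16/3,0); v=(-1,3)
2. t=10/3 → T at (2,10); v=(-1,-3)
3. t=2 → L at (0,4); v=(1,-3)
4. t=4/3 → B at (4/3,0); v=(1,3)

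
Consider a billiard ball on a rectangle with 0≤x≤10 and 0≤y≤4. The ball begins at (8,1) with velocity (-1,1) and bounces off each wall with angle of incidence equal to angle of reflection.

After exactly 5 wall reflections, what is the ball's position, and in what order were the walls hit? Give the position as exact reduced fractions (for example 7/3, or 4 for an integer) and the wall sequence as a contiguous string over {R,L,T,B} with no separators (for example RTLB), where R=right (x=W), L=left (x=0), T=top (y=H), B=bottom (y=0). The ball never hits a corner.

Final position: (7,0)
Wall sequence: TBLTB

1. t=3 → T at (5,4); v=(-1,-1)
2. t=4 → B at (1,0); v=(-1,1)
3. t=1 → L at (0,1); v=(1,1)
4. t=3 → T at (3,4); v=(1,-1)
5. t=4 → B at (7,0); v=(1,1)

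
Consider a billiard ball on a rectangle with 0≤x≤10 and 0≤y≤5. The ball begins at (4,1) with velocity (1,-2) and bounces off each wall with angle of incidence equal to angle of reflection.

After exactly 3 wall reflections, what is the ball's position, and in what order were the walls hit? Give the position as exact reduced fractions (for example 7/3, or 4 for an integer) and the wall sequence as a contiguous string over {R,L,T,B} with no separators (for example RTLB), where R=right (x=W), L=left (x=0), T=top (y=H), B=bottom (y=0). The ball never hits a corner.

Final position: (19/2,0)
Wall sequence: BTB

1. t=1/2 → B at (9/2,0); v=(1,2)
2. t=5/2 → T at (7,5); v=(1,-2)
3. t=5/2 → B at (19/2,0); v=(1,2)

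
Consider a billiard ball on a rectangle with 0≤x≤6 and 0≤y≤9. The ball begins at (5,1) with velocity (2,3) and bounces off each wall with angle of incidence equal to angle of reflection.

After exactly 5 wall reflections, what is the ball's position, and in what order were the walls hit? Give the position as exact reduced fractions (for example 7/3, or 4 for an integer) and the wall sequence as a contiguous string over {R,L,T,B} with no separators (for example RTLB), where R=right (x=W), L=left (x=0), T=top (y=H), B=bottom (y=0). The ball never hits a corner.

1. t=1/2 → R at (6,5/2); v=(-2,3)
2. t=13/6 → T at (5/3,9); v=(-2,-3)
3. t=5/6 → L at (0,13/2); v=(2,-3)
4. t=13/6 → B at (13/3,0); v=(2,3)
5. t=5/6 → R at (6,5/2); v=(-2,3)

Final position: (6,5/2)
Wall sequence: RTLBR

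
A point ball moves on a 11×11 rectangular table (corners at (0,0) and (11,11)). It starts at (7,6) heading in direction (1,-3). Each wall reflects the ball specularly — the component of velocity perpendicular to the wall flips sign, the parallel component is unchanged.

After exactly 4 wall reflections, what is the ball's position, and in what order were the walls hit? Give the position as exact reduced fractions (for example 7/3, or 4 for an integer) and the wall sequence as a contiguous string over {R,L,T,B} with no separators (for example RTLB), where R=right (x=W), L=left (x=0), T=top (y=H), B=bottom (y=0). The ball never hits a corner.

1. t=2 → B at (9,0); v=(1,3)
2. t=2 → R at (11,6); v=(-1,3)
3. t=5/3 → T at (28/3,11); v=(-1,-3)
4. t=11/3 → B at (17/3,0); v=(-1,3)

Final position: (17/3,0)
Wall sequence: BRTB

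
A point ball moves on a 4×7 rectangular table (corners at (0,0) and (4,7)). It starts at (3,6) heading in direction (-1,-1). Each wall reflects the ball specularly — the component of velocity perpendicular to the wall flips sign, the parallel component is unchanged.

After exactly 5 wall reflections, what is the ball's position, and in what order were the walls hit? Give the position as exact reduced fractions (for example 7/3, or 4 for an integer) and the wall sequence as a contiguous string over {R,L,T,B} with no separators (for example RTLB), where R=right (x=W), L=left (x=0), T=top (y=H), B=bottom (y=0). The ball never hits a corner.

Final position: (2,7)
Wall sequence: LBRLT

1. t=3 → L at (0,3); v=(1,-1)
2. t=3 → B at (3,0); v=(1,1)
3. t=1 → R at (4,1); v=(-1,1)
4. t=4 → L at (0,5); v=(1,1)
5. t=2 → T at (2,7); v=(1,-1)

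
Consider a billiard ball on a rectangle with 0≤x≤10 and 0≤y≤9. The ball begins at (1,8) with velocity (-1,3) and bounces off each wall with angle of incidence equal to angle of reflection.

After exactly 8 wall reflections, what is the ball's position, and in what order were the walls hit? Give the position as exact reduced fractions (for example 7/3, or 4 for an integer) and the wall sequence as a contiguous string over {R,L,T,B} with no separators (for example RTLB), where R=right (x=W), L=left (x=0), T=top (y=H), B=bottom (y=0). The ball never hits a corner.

1. t=1/3 → T at (2/3,9); v=(-1,-3)
2. t=2/3 → L at (0,7); v=(1,-3)
3. t=7/3 → B at (7/3,0); v=(1,3)
4. t=3 → T at (16/3,9); v=(1,-3)
5. t=3 → B at (25/3,0); v=(1,3)
6. t=5/3 → R at (10,5); v=(-1,3)
7. t=4/3 → T at (26/3,9); v=(-1,-3)
8. t=3 → B at (17/3,0); v=(-1,3)

Final position: (17/3,0)
Wall sequence: TLBTBRTB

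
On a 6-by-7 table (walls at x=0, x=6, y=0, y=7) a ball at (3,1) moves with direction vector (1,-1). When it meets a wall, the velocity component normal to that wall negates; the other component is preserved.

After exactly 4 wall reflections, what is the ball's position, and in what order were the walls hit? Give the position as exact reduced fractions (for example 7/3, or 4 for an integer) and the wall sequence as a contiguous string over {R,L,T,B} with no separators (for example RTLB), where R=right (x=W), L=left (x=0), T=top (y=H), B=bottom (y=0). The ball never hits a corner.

Final position: (0,6)
Wall sequence: BRTL

1. t=1 → B at (4,0); v=(1,1)
2. t=2 → R at (6,2); v=(-1,1)
3. t=5 → T at (1,7); v=(-1,-1)
4. t=1 → L at (0,6); v=(1,-1)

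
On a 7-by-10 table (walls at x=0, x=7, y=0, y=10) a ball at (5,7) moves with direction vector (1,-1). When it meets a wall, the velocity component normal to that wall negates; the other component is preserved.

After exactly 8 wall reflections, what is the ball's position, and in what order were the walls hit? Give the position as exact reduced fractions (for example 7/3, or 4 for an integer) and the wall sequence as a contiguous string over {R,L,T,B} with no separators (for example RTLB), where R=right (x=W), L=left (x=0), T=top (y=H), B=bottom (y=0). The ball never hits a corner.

1. t=2 → R at (7,5); v=(-1,-1)
2. t=5 → B at (2,0); v=(-1,1)
3. t=2 → L at (0,2); v=(1,1)
4. t=7 → R at (7,9); v=(-1,1)
5. t=1 → T at (6,10); v=(-1,-1)
6. t=6 → L at (0,4); v=(1,-1)
7. t=4 → B at (4,0); v=(1,1)
8. t=3 → R at (7,3); v=(-1,1)

Final position: (7,3)
Wall sequence: RBLRTLBR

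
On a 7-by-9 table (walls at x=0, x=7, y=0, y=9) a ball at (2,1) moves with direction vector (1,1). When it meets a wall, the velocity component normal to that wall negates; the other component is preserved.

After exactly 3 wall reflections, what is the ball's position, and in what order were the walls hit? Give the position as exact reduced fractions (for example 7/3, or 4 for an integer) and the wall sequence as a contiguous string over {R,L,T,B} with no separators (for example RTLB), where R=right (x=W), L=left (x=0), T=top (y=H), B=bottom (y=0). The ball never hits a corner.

1. t=5 → R at (7,6); v=(-1,1)
2. t=3 → T at (4,9); v=(-1,-1)
3. t=4 → L at (0,5); v=(1,-1)

Final position: (0,5)
Wall sequence: RTL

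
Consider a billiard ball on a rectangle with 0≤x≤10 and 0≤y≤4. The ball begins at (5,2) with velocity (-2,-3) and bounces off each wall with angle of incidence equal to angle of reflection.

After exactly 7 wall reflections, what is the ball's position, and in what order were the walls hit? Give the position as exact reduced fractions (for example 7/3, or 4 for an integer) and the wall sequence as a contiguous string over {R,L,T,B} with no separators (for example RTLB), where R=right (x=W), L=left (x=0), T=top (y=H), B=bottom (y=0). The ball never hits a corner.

Final position: (29/3,4)
Wall sequence: BTLBTBT

1. t=2/3 → B at (11/3,0); v=(-2,3)
2. t=4/3 → T at (1,4); v=(-2,-3)
3. t=1/2 → L at (0,5/2); v=(2,-3)
4. t=5/6 → B at (5/3,0); v=(2,3)
5. t=4/3 → T at (13/3,4); v=(2,-3)
6. t=4/3 → B at (7,0); v=(2,3)
7. t=4/3 → T at (29/3,4); v=(2,-3)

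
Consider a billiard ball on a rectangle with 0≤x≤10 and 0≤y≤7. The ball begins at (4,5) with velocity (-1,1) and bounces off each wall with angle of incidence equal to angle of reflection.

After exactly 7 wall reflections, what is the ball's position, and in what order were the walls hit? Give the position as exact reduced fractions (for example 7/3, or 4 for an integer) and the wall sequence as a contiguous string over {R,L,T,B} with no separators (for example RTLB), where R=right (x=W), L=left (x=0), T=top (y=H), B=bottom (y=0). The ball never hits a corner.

1. t=2 → T at (2,7); v=(-1,-1)
2. t=2 → L at (0,5); v=(1,-1)
3. t=5 → B at (5,0); v=(1,1)
4. t=5 → R at (10,5); v=(-1,1)
5. t=2 → T at (8,7); v=(-1,-1)
6. t=7 → B at (1,0); v=(-1,1)
7. t=1 → L at (0,1); v=(1,1)

Final position: (0,1)
Wall sequence: TLBRTBL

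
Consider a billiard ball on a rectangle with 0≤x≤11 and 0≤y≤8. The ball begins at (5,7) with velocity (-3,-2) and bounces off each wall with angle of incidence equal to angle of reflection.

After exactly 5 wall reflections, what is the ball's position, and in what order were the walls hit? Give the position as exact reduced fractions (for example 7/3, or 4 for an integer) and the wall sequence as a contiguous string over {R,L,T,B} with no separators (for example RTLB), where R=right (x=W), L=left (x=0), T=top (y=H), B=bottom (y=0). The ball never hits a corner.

Final position: (0,5)
Wall sequence: LBRTL

1. t=5/3 → L at (0,11/3); v=(3,-2)
2. t=11/6 → B at (11/2,0); v=(3,2)
3. t=11/6 → R at (11,11/3); v=(-3,2)
4. t=13/6 → T at (9/2,8); v=(-3,-2)
5. t=3/2 → L at (0,5); v=(3,-2)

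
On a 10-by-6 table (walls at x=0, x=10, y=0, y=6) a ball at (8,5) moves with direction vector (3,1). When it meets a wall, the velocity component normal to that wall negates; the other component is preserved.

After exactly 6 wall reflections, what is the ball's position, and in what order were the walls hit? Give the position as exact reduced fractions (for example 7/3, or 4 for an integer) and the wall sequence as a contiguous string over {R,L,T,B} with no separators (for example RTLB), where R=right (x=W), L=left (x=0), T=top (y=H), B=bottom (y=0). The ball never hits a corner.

Final position: (0,11/3)
Wall sequence: RTLBRL

1. t=2/3 → R at (10,17/3); v=(-3,1)
2. t=1/3 → T at (9,6); v=(-3,-1)
3. t=3 → L at (0,3); v=(3,-1)
4. t=3 → B at (9,0); v=(3,1)
5. t=1/3 → R at (10,1/3); v=(-3,1)
6. t=10/3 → L at (0,11/3); v=(3,1)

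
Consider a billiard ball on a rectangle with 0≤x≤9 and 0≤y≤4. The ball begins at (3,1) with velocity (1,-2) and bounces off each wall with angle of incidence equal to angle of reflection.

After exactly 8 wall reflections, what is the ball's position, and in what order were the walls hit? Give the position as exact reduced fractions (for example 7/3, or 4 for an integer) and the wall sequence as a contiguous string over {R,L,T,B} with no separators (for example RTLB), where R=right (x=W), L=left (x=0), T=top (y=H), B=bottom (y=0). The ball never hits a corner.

Final position: (5/2,0)
Wall sequence: BTBRTBTB

1. t=1/2 → B at (7/2,0); v=(1,2)
2. t=2 → T at (11/2,4); v=(1,-2)
3. t=2 → B at (15/2,0); v=(1,2)
4. t=3/2 → R at (9,3); v=(-1,2)
5. t=1/2 → T at (17/2,4); v=(-1,-2)
6. t=2 → B at (13/2,0); v=(-1,2)
7. t=2 → T at (9/2,4); v=(-1,-2)
8. t=2 → B at (5/2,0); v=(-1,2)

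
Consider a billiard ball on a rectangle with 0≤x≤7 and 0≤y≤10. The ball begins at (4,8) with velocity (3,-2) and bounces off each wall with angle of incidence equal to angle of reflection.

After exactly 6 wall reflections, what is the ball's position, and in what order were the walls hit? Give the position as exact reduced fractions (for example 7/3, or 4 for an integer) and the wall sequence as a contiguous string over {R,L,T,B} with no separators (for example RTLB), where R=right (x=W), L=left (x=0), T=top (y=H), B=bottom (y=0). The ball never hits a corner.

1. t=1 → R at (7,6); v=(-3,-2)
2. t=7/3 → L at (0,4/3); v=(3,-2)
3. t=2/3 → B at (2,0); v=(3,2)
4. t=5/3 → R at (7,10/3); v=(-3,2)
5. t=7/3 → L at (0,8); v=(3,2)
6. t=1 → T at (3,10); v=(3,-2)

Final position: (3,10)
Wall sequence: RLBRLT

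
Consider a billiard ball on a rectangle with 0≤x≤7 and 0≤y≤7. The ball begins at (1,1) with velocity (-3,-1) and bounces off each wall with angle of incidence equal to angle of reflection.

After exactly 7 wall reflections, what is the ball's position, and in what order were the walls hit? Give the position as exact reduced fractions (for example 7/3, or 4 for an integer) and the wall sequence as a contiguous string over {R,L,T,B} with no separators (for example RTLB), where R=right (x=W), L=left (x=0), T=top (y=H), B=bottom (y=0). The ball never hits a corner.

1. t=1/3 → L at (0,2/3); v=(3,-1)
2. t=2/3 → B at (2,0); v=(3,1)
3. t=5/3 → R at (7,5/3); v=(-3,1)
4. t=7/3 → L at (0,4); v=(3,1)
5. t=7/3 → R at (7,19/3); v=(-3,1)
6. t=2/3 → T at (5,7); v=(-3,-1)
7. t=5/3 → L at (0,16/3); v=(3,-1)

Final position: (0,16/3)
Wall sequence: LBRLRTL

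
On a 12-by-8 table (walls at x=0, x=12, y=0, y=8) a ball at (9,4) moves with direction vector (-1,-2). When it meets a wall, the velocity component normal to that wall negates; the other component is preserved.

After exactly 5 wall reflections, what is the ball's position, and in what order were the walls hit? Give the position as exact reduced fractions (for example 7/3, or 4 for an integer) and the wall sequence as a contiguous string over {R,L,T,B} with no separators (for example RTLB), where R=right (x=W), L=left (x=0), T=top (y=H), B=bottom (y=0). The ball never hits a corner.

1. t=2 → B at (7,0); v=(-1,2)
2. t=4 → T at (3,8); v=(-1,-2)
3. t=3 → L at (0,2); v=(1,-2)
4. t=1 → B at (1,0); v=(1,2)
5. t=4 → T at (5,8); v=(1,-2)

Final position: (5,8)
Wall sequence: BTLBT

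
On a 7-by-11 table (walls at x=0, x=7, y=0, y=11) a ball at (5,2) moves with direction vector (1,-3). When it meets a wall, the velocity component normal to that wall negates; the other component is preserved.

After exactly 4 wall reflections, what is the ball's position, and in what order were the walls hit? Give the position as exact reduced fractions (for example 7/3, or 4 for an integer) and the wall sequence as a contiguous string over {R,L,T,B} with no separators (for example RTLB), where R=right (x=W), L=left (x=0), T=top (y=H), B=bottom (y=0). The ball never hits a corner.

Final position: (1,0)
Wall sequence: BRTB

1. t=2/3 → B at (17/3,0); v=(1,3)
2. t=4/3 → R at (7,4); v=(-1,3)
3. t=7/3 → T at (14/3,11); v=(-1,-3)
4. t=11/3 → B at (1,0); v=(-1,3)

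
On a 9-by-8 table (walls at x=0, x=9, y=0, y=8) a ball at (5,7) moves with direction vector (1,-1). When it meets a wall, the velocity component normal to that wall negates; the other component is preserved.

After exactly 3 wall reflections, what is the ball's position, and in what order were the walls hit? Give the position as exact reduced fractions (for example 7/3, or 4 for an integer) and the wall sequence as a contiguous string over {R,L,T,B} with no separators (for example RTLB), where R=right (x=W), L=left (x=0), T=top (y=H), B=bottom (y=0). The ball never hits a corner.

Final position: (0,6)
Wall sequence: RBL

1. t=4 → R at (9,3); v=(-1,-1)
2. t=3 → B at (6,0); v=(-1,1)
3. t=6 → L at (0,6); v=(1,1)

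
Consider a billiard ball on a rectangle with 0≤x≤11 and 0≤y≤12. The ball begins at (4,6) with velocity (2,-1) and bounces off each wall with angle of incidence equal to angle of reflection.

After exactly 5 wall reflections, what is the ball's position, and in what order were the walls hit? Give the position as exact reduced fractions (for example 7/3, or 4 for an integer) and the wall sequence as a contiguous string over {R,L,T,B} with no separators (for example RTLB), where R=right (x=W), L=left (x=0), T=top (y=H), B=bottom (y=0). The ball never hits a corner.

1. t=7/2 → R at (11,5/2); v=(-2,-1)
2. t=5/2 → B at (6,0); v=(-2,1)
3. t=3 → L at (0,3); v=(2,1)
4. t=11/2 → R at (11,17/2); v=(-2,1)
5. t=7/2 → T at (4,12); v=(-2,-1)

Final position: (4,12)
Wall sequence: RBLRT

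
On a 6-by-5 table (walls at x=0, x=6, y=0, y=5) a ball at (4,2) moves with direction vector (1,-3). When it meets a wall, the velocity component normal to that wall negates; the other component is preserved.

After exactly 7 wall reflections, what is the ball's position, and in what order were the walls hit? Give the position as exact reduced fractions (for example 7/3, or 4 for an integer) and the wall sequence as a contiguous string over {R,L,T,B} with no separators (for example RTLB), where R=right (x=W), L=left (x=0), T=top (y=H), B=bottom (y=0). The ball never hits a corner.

1. t=2/3 → B at (14/3,0); v=(1,3)
2. t=4/3 → R at (6,4); v=(-1,3)
3. t=1/3 → T at (17/3,5); v=(-1,-3)
4. t=5/3 → B at (4,0); v=(-1,3)
5. t=5/3 → T at (7/3,5); v=(-1,-3)
6. t=5/3 → B at (2/3,0); v=(-1,3)
7. t=2/3 → L at (0,2); v=(1,3)

Final position: (0,2)
Wall sequence: BRTBTBL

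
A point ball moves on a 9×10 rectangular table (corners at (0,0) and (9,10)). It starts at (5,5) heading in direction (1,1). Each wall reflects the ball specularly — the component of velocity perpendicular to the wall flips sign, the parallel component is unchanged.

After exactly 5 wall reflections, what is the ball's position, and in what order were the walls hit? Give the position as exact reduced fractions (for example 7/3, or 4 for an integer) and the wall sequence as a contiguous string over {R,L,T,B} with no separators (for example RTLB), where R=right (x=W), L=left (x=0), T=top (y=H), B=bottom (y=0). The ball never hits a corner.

Final position: (9,7)
Wall sequence: RTLBR

1. t=4 → R at (9,9); v=(-1,1)
2. t=1 → T at (8,10); v=(-1,-1)
3. t=8 → L at (0,2); v=(1,-1)
4. t=2 → B at (2,0); v=(1,1)
5. t=7 → R at (9,7); v=(-1,1)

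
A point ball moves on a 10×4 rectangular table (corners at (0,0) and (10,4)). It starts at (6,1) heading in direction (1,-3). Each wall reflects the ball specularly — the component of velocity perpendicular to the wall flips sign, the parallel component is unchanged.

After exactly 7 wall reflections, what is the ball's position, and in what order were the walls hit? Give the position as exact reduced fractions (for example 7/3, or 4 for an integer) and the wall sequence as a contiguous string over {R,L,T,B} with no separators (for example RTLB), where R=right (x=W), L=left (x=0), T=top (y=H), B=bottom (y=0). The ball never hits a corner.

Final position: (7,4)
Wall sequence: BTBRTBT

1. t=1/3 → B at (19/3,0); v=(1,3)
2. t=4/3 → T at (23/3,4); v=(1,-3)
3. t=4/3 → B at (9,0); v=(1,3)
4. t=1 → R at (10,3); v=(-1,3)
5. t=1/3 → T at (29/3,4); v=(-1,-3)
6. t=4/3 → B at (25/3,0); v=(-1,3)
7. t=4/3 → T at (7,4); v=(-1,-3)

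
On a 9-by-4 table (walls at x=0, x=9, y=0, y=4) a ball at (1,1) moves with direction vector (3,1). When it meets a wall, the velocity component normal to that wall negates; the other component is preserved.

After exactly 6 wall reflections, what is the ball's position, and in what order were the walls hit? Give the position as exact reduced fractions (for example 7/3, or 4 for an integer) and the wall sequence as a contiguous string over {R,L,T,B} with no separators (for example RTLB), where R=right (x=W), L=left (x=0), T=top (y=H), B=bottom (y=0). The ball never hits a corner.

Final position: (2,4)
Wall sequence: RTLBRT

1. t=8/3 → R at (9,11/3); v=(-3,1)
2. t=1/3 → T at (8,4); v=(-3,-1)
3. t=8/3 → L at (0,4/3); v=(3,-1)
4. t=4/3 → B at (4,0); v=(3,1)
5. t=5/3 → R at (9,5/3); v=(-3,1)
6. t=7/3 → T at (2,4); v=(-3,-1)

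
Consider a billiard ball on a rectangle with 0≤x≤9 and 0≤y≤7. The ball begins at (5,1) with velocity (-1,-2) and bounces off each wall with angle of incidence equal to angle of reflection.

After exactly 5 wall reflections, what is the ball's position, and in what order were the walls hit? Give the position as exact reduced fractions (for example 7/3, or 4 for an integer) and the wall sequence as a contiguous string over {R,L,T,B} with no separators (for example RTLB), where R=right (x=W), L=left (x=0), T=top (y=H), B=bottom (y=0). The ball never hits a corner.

1. t=1/2 → B at (9/2,0); v=(-1,2)
2. t=7/2 → T at (1,7); v=(-1,-2)
3. t=1 → L at (0,5); v=(1,-2)
4. t=5/2 → B at (5/2,0); v=(1,2)
5. t=7/2 → T at (6,7); v=(1,-2)

Final position: (6,7)
Wall sequence: BTLBT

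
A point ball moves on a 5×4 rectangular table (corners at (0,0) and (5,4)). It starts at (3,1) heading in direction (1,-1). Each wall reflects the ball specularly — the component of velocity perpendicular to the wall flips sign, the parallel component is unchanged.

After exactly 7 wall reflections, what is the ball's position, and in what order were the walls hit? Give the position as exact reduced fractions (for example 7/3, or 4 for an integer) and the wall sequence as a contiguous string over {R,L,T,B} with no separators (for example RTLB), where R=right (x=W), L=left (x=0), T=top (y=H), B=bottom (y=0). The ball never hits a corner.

Final position: (4,4)
Wall sequence: BRTLBRT

1. t=1 → B at (4,0); v=(1,1)
2. t=1 → R at (5,1); v=(-1,1)
3. t=3 → T at (2,4); v=(-1,-1)
4. t=2 → L at (0,2); v=(1,-1)
5. t=2 → B at (2,0); v=(1,1)
6. t=3 → R at (5,3); v=(-1,1)
7. t=1 → T at (4,4); v=(-1,-1)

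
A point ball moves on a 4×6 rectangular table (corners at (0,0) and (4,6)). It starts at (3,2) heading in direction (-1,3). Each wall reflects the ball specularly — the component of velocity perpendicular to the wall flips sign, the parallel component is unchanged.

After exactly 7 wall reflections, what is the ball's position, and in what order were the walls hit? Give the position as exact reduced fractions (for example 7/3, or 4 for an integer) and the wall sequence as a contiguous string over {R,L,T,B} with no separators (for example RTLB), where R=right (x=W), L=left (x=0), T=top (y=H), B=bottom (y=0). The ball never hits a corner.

Final position: (5/3,6)
Wall sequence: TLBTRBT

1. t=4/3 → T at (5/3,6); v=(-1,-3)
2. t=5/3 → L at (0,1); v=(1,-3)
3. t=1/3 → B at (1/3,0); v=(1,3)
4. t=2 → T at (7/3,6); v=(1,-3)
5. t=5/3 → R at (4,1); v=(-1,-3)
6. t=1/3 → B at (11/3,0); v=(-1,3)
7. t=2 → T at (5/3,6); v=(-1,-3)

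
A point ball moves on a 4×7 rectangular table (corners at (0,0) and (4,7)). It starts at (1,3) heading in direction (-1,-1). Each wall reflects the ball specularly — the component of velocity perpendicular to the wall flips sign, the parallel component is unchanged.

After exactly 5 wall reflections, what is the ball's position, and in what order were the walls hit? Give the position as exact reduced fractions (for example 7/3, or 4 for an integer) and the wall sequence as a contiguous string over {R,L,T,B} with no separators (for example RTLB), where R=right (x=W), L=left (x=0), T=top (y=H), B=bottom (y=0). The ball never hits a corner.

1. t=1 → L at (0,2); v=(1,-1)
2. t=2 → B at (2,0); v=(1,1)
3. t=2 → R at (4,2); v=(-1,1)
4. t=4 → L at (0,6); v=(1,1)
5. t=1 → T at (1,7); v=(1,-1)

Final position: (1,7)
Wall sequence: LBRLT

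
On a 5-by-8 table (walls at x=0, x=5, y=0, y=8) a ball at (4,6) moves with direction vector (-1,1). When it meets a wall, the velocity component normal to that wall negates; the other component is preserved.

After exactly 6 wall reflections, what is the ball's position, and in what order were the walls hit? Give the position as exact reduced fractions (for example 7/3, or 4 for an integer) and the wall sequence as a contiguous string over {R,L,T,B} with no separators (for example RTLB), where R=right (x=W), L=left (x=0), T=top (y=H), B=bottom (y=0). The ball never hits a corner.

1. t=2 → T at (2,8); v=(-1,-1)
2. t=2 → L at (0,6); v=(1,-1)
3. t=5 → R at (5,1); v=(-1,-1)
4. t=1 → B at (4,0); v=(-1,1)
5. t=4 → L at (0,4); v=(1,1)
6. t=4 → T at (4,8); v=(1,-1)

Final position: (4,8)
Wall sequence: TLRBLT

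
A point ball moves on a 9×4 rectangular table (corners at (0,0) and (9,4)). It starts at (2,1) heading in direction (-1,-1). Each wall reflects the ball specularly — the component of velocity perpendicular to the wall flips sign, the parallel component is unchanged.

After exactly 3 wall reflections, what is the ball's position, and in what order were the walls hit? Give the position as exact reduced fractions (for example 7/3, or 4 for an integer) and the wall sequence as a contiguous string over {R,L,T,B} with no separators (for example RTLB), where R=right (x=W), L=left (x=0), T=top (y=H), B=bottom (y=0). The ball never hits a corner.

Final position: (3,4)
Wall sequence: BLT

1. t=1 → B at (1,0); v=(-1,1)
2. t=1 → L at (0,1); v=(1,1)
3. t=3 → T at (3,4); v=(1,-1)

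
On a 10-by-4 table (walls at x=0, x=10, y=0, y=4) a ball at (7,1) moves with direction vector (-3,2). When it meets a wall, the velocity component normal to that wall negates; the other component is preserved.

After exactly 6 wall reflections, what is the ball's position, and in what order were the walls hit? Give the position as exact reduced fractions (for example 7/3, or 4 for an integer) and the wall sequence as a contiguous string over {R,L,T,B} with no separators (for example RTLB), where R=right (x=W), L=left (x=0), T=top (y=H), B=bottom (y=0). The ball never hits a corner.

1. t=3/2 → T at (5/2,4); v=(-3,-2)
2. t=5/6 → L at (0,7/3); v=(3,-2)
3. t=7/6 → B at (7/2,0); v=(3,2)
4. t=2 → T at (19/2,4); v=(3,-2)
5. t=1/6 → R at (10,11/3); v=(-3,-2)
6. t=11/6 → B at (9/2,0); v=(-3,2)

Final position: (9/2,0)
Wall sequence: TLBTRB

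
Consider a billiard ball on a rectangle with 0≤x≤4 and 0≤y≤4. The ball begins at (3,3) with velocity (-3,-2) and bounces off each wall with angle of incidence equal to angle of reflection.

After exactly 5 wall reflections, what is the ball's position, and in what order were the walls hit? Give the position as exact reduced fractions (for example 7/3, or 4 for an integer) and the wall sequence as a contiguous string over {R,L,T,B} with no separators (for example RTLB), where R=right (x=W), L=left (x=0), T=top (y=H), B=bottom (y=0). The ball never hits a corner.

1. t=1 → L at (0,1); v=(3,-2)
2. t=1/2 → B at (3/2,0); v=(3,2)
3. t=5/6 → R at (4,5/3); v=(-3,2)
4. t=7/6 → T at (1/2,4); v=(-3,-2)
5. t=1/6 → L at (0,11/3); v=(3,-2)

Final position: (0,11/3)
Wall sequence: LBRTL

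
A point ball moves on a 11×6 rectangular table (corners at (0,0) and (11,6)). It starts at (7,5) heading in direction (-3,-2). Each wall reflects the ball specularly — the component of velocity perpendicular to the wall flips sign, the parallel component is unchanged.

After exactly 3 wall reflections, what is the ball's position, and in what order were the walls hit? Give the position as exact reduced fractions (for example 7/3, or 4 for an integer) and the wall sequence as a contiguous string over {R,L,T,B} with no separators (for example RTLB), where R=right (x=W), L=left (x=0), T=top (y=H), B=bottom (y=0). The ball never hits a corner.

Final position: (19/2,6)
Wall sequence: LBT

1. t=7/3 → L at (0,1/3); v=(3,-2)
2. t=1/6 → B at (1/2,0); v=(3,2)
3. t=3 → T at (19/2,6); v=(3,-2)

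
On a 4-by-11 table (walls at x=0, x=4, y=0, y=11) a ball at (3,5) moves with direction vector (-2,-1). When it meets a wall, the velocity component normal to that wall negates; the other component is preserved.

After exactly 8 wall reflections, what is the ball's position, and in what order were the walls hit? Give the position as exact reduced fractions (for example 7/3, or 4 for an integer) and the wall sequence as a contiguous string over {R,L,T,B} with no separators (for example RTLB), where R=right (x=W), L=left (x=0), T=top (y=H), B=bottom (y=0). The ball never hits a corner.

Final position: (0,17/2)
Wall sequence: LRBLRLRL

1. t=3/2 → L at (0,7/2); v=(2,-1)
2. t=2 → R at (4,3/2); v=(-2,-1)
3. t=3/2 → B at (1,0); v=(-2,1)
4. t=1/2 → L at (0,1/2); v=(2,1)
5. t=2 → R at (4,5/2); v=(-2,1)
6. t=2 → L at (0,9/2); v=(2,1)
7. t=2 → R at (4,13/2); v=(-2,1)
8. t=2 → L at (0,17/2); v=(2,1)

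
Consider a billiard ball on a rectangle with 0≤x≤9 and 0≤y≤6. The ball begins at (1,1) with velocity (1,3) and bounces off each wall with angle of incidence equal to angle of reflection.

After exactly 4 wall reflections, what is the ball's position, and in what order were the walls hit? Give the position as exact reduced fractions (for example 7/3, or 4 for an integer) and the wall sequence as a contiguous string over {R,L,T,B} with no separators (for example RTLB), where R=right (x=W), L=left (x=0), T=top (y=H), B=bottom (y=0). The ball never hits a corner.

Final position: (26/3,0)
Wall sequence: TBTB

1. t=5/3 → T at (8/3,6); v=(1,-3)
2. t=2 → B at (14/3,0); v=(1,3)
3. t=2 → T at (20/3,6); v=(1,-3)
4. t=2 → B at (26/3,0); v=(1,3)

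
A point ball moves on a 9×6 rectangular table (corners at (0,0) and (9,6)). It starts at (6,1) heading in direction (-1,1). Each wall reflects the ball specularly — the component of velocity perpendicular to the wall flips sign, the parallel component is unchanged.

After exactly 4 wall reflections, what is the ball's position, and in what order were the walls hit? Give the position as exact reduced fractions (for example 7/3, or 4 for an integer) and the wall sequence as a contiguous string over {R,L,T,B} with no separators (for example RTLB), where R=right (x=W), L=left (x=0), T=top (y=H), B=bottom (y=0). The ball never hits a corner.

Final position: (9,4)
Wall sequence: TLBR

1. t=5 → T at (1,6); v=(-1,-1)
2. t=1 → L at (0,5); v=(1,-1)
3. t=5 → B at (5,0); v=(1,1)
4. t=4 → R at (9,4); v=(-1,1)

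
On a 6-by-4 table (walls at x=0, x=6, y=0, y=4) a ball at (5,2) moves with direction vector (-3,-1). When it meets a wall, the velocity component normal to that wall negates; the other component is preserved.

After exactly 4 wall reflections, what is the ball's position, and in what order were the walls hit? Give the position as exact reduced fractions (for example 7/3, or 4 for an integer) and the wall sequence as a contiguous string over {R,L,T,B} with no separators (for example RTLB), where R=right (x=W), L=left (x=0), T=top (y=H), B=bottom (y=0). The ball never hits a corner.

1. t=5/3 → L at (0,1/3); v=(3,-1)
2. t=1/3 → B at (1,0); v=(3,1)
3. t=5/3 → R at (6,5/3); v=(-3,1)
4. t=2 → L at (0,11/3); v=(3,1)

Final position: (0,11/3)
Wall sequence: LBRL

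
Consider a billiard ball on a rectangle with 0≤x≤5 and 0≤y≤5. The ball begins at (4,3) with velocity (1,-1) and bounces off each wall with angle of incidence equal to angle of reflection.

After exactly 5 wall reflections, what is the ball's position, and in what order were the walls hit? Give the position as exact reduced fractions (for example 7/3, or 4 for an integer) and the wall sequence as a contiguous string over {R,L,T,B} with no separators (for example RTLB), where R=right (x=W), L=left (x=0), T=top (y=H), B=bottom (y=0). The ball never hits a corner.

1. t=1 → R at (5,2); v=(-1,-1)
2. t=2 → B at (3,0); v=(-1,1)
3. t=3 → L at (0,3); v=(1,1)
4. t=2 → T at (2,5); v=(1,-1)
5. t=3 → R at (5,2); v=(-1,-1)

Final position: (5,2)
Wall sequence: RBLTR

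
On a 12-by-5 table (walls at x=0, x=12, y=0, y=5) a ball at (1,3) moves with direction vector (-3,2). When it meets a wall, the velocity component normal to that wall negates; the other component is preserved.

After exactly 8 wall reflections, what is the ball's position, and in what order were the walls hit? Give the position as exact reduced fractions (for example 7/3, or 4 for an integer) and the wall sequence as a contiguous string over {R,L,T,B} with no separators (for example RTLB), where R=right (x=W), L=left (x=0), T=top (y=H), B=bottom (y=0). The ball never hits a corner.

Final position: (8,5)
Wall sequence: LTBRTLBT

1. t=1/3 → L at (0,11/3); v=(3,2)
2. t=2/3 → T at (2,5); v=(3,-2)
3. t=5/2 → B at (19/2,0); v=(3,2)
4. t=5/6 → R at (12,5/3); v=(-3,2)
5. t=5/3 → T at (7,5); v=(-3,-2)
6. t=7/3 → L at (0,1/3); v=(3,-2)
7. t=1/6 → B at (1/2,0); v=(3,2)
8. t=5/2 → T at (8,5); v=(3,-2)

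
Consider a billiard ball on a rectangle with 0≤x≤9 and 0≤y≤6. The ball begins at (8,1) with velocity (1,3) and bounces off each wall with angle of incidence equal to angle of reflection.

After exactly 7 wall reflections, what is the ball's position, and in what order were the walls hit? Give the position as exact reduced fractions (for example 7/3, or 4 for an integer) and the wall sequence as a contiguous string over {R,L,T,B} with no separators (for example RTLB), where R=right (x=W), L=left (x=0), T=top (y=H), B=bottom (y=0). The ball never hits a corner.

Final position: (0,5)
Wall sequence: RTBTBTL

1. t=1 → R at (9,4); v=(-1,3)
2. t=2/3 → T at (25/3,6); v=(-1,-3)
3. t=2 → B at (19/3,0); v=(-1,3)
4. t=2 → T at (13/3,6); v=(-1,-3)
5. t=2 → B at (7/3,0); v=(-1,3)
6. t=2 → T at (1/3,6); v=(-1,-3)
7. t=1/3 → L at (0,5); v=(1,-3)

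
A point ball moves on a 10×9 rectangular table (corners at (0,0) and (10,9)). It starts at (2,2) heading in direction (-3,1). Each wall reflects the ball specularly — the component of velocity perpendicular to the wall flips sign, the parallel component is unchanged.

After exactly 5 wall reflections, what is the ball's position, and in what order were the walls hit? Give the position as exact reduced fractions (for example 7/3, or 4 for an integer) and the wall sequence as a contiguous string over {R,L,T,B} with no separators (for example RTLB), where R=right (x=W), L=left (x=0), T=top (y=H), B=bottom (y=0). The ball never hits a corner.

Final position: (10,16/3)
Wall sequence: LRTLR

1. t=2/3 → L at (0,8/3); v=(3,1)
2. t=10/3 → R at (10,6); v=(-3,1)
3. t=3 → T at (1,9); v=(-3,-1)
4. t=1/3 → L at (0,26/3); v=(3,-1)
5. t=10/3 → R at (10,16/3); v=(-3,-1)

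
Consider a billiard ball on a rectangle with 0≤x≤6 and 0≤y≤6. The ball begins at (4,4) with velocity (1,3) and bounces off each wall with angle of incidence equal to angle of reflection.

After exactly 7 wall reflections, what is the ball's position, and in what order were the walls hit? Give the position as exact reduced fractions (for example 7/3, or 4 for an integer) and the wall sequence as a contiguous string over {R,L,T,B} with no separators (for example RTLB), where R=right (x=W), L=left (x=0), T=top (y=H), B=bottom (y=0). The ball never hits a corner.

Final position: (2/3,6)
Wall sequence: TRBTBLT

1. t=2/3 → T at (14/3,6); v=(1,-3)
2. t=4/3 → R at (6,2); v=(-1,-3)
3. t=2/3 → B at (16/3,0); v=(-1,3)
4. t=2 → T at (10/3,6); v=(-1,-3)
5. t=2 → B at (4/3,0); v=(-1,3)
6. t=4/3 → L at (0,4); v=(1,3)
7. t=2/3 → T at (2/3,6); v=(1,-3)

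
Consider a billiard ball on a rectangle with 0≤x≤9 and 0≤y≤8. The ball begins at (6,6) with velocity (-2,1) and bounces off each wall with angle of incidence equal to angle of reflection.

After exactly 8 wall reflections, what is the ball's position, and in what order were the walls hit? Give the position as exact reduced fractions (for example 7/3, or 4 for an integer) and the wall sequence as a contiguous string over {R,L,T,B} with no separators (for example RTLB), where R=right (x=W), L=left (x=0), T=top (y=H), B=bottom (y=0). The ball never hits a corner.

1. t=2 → T at (2,8); v=(-2,-1)
2. t=1 → L at (0,7); v=(2,-1)
3. t=9/2 → R at (9,5/2); v=(-2,-1)
4. t=5/2 → B at (4,0); v=(-2,1)
5. t=2 → L at (0,2); v=(2,1)
6. t=9/2 → R at (9,13/2); v=(-2,1)
7. t=3/2 → T at (6,8); v=(-2,-1)
8. t=3 → L at (0,5); v=(2,-1)

Final position: (0,5)
Wall sequence: TLRBLRTL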